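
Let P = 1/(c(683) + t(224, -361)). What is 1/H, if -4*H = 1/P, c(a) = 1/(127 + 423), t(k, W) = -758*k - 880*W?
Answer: -2200/81338401 ≈ -2.7047e-5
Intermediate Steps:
t(k, W) = -880*W - 758*k
c(a) = 1/550
P = 550/81338401 (P = 1/(1/550 + (-880*(-361) - 758*224)) = 1/(1/550 + (317680 - 169792)) = 1/(1/550 + 147888) = 1/(81338401/550) = 550/81338401 ≈ 6.7619e-6)
H = -81338401/2200 (H = -1/(4*550/81338401) = -¼*81338401/550 = -81338401/2200 ≈ -36972.)
1/H = 1/(-81338401/2200) = -2200/81338401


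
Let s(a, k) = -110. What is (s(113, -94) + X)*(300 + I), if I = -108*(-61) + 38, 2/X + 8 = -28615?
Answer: -21806732632/28623 ≈ -7.6186e+5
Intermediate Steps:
X = -2/28623 (X = 2/(-8 - 28615) = 2/(-28623) = 2*(-1/28623) = -2/28623 ≈ -6.9874e-5)
I = 6626 (I = 6588 + 38 = 6626)
(s(113, -94) + X)*(300 + I) = (-110 - 2/28623)*(300 + 6626) = -3148532/28623*6926 = -21806732632/28623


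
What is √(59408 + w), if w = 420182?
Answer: √479590 ≈ 692.52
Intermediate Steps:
√(59408 + w) = √(59408 + 420182) = √479590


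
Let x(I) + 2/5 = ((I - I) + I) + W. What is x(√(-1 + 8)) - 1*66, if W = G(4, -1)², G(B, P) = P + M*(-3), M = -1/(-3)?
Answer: -312/5 + √7 ≈ -59.754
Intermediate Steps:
M = ⅓ (M = -1*(-⅓) = ⅓ ≈ 0.33333)
G(B, P) = -1 + P (G(B, P) = P + (⅓)*(-3) = P - 1 = -1 + P)
W = 4 (W = (-1 - 1)² = (-2)² = 4)
x(I) = 18/5 + I (x(I) = -⅖ + (((I - I) + I) + 4) = -⅖ + ((0 + I) + 4) = -⅖ + (I + 4) = -⅖ + (4 + I) = 18/5 + I)
x(√(-1 + 8)) - 1*66 = (18/5 + √(-1 + 8)) - 1*66 = (18/5 + √7) - 66 = -312/5 + √7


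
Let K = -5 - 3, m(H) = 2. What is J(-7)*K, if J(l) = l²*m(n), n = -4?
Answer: -784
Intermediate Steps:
J(l) = 2*l² (J(l) = l²*2 = 2*l²)
K = -8
J(-7)*K = (2*(-7)²)*(-8) = (2*49)*(-8) = 98*(-8) = -784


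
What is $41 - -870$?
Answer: $911$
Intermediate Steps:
$41 - -870 = 41 + 870 = 911$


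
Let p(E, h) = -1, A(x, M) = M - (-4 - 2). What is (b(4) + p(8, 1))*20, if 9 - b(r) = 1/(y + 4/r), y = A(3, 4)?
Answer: 1740/11 ≈ 158.18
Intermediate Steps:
A(x, M) = 6 + M (A(x, M) = M - 1*(-6) = M + 6 = 6 + M)
y = 10 (y = 6 + 4 = 10)
b(r) = 9 - 1/(10 + 4/r)
(b(4) + p(8, 1))*20 = ((36 + 89*4)/(2*(2 + 5*4)) - 1)*20 = ((36 + 356)/(2*(2 + 20)) - 1)*20 = ((1/2)*392/22 - 1)*20 = ((1/2)*(1/22)*392 - 1)*20 = (98/11 - 1)*20 = (87/11)*20 = 1740/11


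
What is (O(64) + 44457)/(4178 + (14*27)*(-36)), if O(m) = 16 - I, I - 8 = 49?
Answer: -22208/4715 ≈ -4.7101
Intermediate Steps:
I = 57 (I = 8 + 49 = 57)
O(m) = -41 (O(m) = 16 - 1*57 = 16 - 57 = -41)
(O(64) + 44457)/(4178 + (14*27)*(-36)) = (-41 + 44457)/(4178 + (14*27)*(-36)) = 44416/(4178 + 378*(-36)) = 44416/(4178 - 13608) = 44416/(-9430) = 44416*(-1/9430) = -22208/4715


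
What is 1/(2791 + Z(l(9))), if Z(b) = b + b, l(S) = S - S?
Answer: 1/2791 ≈ 0.00035829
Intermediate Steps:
l(S) = 0
Z(b) = 2*b
1/(2791 + Z(l(9))) = 1/(2791 + 2*0) = 1/(2791 + 0) = 1/2791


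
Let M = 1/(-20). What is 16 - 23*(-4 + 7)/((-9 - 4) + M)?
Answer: 1852/87 ≈ 21.287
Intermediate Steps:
M = -1/20 ≈ -0.050000
16 - 23*(-4 + 7)/((-9 - 4) + M) = 16 - 23*(-4 + 7)/((-9 - 4) - 1/20) = 16 - 69/(-13 - 1/20) = 16 - 69/(-261/20) = 16 - 69*(-20)/261 = 16 - 23*(-20/87) = 16 + 460/87 = 1852/87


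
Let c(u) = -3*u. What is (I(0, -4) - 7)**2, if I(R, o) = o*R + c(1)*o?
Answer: 25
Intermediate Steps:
I(R, o) = -3*o + R*o (I(R, o) = o*R + (-3*1)*o = R*o - 3*o = -3*o + R*o)
(I(0, -4) - 7)**2 = (-4*(-3 + 0) - 7)**2 = (-4*(-3) - 7)**2 = (12 - 7)**2 = 5**2 = 25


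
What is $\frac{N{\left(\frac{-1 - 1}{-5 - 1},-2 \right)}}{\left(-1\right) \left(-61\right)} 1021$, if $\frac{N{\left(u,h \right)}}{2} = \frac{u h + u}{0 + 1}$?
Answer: $- \frac{2042}{183} \approx -11.158$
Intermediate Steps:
$N{\left(u,h \right)} = 2 u + 2 h u$ ($N{\left(u,h \right)} = 2 \frac{u h + u}{0 + 1} = 2 \frac{h u + u}{1} = 2 \left(u + h u\right) 1 = 2 \left(u + h u\right) = 2 u + 2 h u$)
$\frac{N{\left(\frac{-1 - 1}{-5 - 1},-2 \right)}}{\left(-1\right) \left(-61\right)} 1021 = \frac{2 \frac{-1 - 1}{-5 - 1} \left(1 - 2\right)}{\left(-1\right) \left(-61\right)} 1021 = \frac{2 \left(- \frac{2}{-6}\right) \left(-1\right)}{61} \cdot 1021 = 2 \left(\left(-2\right) \left(- \frac{1}{6}\right)\right) \left(-1\right) \frac{1}{61} \cdot 1021 = 2 \cdot \frac{1}{3} \left(-1\right) \frac{1}{61} \cdot 1021 = \left(- \frac{2}{3}\right) \frac{1}{61} \cdot 1021 = \left(- \frac{2}{183}\right) 1021 = - \frac{2042}{183}$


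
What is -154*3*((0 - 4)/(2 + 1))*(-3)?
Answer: -1848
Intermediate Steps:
-154*3*((0 - 4)/(2 + 1))*(-3) = -154*3*(-4/3)*(-3) = -(-616)*(-3) = -154*12 = -1848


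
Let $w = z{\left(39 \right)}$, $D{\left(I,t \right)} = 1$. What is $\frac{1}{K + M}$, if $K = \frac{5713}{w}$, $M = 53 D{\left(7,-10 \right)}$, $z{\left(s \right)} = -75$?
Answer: $- \frac{75}{1738} \approx -0.043153$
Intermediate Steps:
$w = -75$
$M = 53$ ($M = 53 \cdot 1 = 53$)
$K = - \frac{5713}{75}$ ($K = \frac{5713}{-75} = 5713 \left(- \frac{1}{75}\right) = - \frac{5713}{75} \approx -76.173$)
$\frac{1}{K + M} = \frac{1}{- \frac{5713}{75} + 53} = \frac{1}{- \frac{1738}{75}} = - \frac{75}{1738}$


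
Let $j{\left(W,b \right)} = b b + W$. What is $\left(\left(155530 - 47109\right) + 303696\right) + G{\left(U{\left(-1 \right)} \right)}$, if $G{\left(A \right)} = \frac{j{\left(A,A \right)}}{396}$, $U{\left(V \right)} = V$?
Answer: $412117$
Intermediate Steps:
$j{\left(W,b \right)} = W + b^{2}$ ($j{\left(W,b \right)} = b^{2} + W = W + b^{2}$)
$G{\left(A \right)} = \frac{A}{396} + \frac{A^{2}}{396}$ ($G{\left(A \right)} = \frac{A + A^{2}}{396} = \left(A + A^{2}\right) \frac{1}{396} = \frac{A}{396} + \frac{A^{2}}{396}$)
$\left(\left(155530 - 47109\right) + 303696\right) + G{\left(U{\left(-1 \right)} \right)} = \left(\left(155530 - 47109\right) + 303696\right) + \frac{1}{396} \left(-1\right) \left(1 - 1\right) = \left(108421 + 303696\right) + \frac{1}{396} \left(-1\right) 0 = 412117 + 0 = 412117$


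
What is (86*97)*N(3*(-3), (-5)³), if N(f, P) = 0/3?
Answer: 0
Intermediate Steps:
N(f, P) = 0 (N(f, P) = 0*(⅓) = 0)
(86*97)*N(3*(-3), (-5)³) = (86*97)*0 = 8342*0 = 0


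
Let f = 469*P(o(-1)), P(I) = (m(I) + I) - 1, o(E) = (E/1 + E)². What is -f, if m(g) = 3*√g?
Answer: -4221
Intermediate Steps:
o(E) = 4*E² (o(E) = (E*1 + E)² = (E + E)² = (2*E)² = 4*E²)
P(I) = -1 + I + 3*√I (P(I) = (3*√I + I) - 1 = (I + 3*√I) - 1 = -1 + I + 3*√I)
f = 4221 (f = 469*(-1 + 4*(-1)² + 3*√(4*(-1)²)) = 469*(-1 + 4*1 + 3*√(4*1)) = 469*(-1 + 4 + 3*√4) = 469*(-1 + 4 + 3*2) = 469*(-1 + 4 + 6) = 469*9 = 4221)
-f = -1*4221 = -4221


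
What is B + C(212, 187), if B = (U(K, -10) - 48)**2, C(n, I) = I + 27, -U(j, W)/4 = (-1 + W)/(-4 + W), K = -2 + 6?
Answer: 138650/49 ≈ 2829.6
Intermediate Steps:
K = 4
U(j, W) = -4*(-1 + W)/(-4 + W)
C(n, I) = 27 + I
B = 128164/49 (B = (4*(1 - 1*(-10))/(-4 - 10) - 48)**2 = (4*(1 + 10)/(-14) - 48)**2 = (4*(-1/14)*11 - 48)**2 = (-22/7 - 48)**2 = (-358/7)**2 = 128164/49 ≈ 2615.6)
B + C(212, 187) = 128164/49 + (27 + 187) = 128164/49 + 214 = 138650/49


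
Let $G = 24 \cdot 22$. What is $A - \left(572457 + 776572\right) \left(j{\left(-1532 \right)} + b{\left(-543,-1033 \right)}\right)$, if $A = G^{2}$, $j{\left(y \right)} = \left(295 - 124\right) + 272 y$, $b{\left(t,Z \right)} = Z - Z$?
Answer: $561915375241$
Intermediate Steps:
$b{\left(t,Z \right)} = 0$
$j{\left(y \right)} = 171 + 272 y$
$G = 528$
$A = 278784$ ($A = 528^{2} = 278784$)
$A - \left(572457 + 776572\right) \left(j{\left(-1532 \right)} + b{\left(-543,-1033 \right)}\right) = 278784 - \left(572457 + 776572\right) \left(\left(171 + 272 \left(-1532\right)\right) + 0\right) = 278784 - 1349029 \left(\left(171 - 416704\right) + 0\right) = 278784 - 1349029 \left(-416533 + 0\right) = 278784 - 1349029 \left(-416533\right) = 278784 - -561915096457 = 278784 + 561915096457 = 561915375241$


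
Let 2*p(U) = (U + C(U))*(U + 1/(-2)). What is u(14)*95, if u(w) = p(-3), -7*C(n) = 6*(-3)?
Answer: 285/4 ≈ 71.250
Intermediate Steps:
C(n) = 18/7 (C(n) = -6*(-3)/7 = -⅐*(-18) = 18/7)
p(U) = (-½ + U)*(18/7 + U)/2 (p(U) = ((U + 18/7)*(U + 1/(-2)))/2 = ((18/7 + U)*(U - ½))/2 = ((18/7 + U)*(-½ + U))/2 = ((-½ + U)*(18/7 + U))/2 = (-½ + U)*(18/7 + U)/2)
u(w) = ¾ (u(w) = -9/14 + (½)*(-3)² + (29/28)*(-3) = -9/14 + (½)*9 - 87/28 = -9/14 + 9/2 - 87/28 = ¾)
u(14)*95 = (¾)*95 = 285/4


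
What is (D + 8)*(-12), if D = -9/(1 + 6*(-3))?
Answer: -1740/17 ≈ -102.35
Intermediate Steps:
D = 9/17 (D = -9/(1 - 18) = -9/(-17) = -9*(-1/17) = 9/17 ≈ 0.52941)
(D + 8)*(-12) = (9/17 + 8)*(-12) = (145/17)*(-12) = -1740/17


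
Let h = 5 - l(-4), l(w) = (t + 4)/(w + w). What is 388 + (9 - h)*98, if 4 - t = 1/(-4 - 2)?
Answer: 16319/24 ≈ 679.96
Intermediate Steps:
t = 25/6 (t = 4 - 1/(-4 - 2) = 4 - 1/(-6) = 4 - 1*(-1/6) = 4 + 1/6 = 25/6 ≈ 4.1667)
l(w) = 49/(12*w) (l(w) = (25/6 + 4)/(w + w) = 49/(6*((2*w))) = 49*(1/(2*w))/6 = 49/(12*w))
h = 289/48 (h = 5 - 49/(12*(-4)) = 5 - 49*(-1)/(12*4) = 5 - 1*(-49/48) = 5 + 49/48 = 289/48 ≈ 6.0208)
388 + (9 - h)*98 = 388 + (9 - 1*289/48)*98 = 388 + (9 - 289/48)*98 = 388 + (143/48)*98 = 388 + 7007/24 = 16319/24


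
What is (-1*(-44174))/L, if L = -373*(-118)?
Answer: 22087/22007 ≈ 1.0036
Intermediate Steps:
L = 44014
(-1*(-44174))/L = -1*(-44174)/44014 = 44174*(1/44014) = 22087/22007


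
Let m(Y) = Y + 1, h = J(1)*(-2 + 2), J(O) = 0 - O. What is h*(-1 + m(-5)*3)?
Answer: 0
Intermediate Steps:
J(O) = -O
h = 0 (h = (-1*1)*(-2 + 2) = -1*0 = 0)
m(Y) = 1 + Y
h*(-1 + m(-5)*3) = 0*(-1 + (1 - 5)*3) = 0*(-1 - 4*3) = 0*(-1 - 12) = 0*(-13) = 0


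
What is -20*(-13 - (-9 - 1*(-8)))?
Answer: 240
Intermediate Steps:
-20*(-13 - (-9 - 1*(-8))) = -20*(-13 - (-9 + 8)) = -20*(-13 - 1*(-1)) = -20*(-13 + 1) = -20*(-12) = 240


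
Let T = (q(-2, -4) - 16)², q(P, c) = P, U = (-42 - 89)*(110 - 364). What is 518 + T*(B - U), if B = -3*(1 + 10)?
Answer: -10790950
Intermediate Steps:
B = -33 (B = -3*11 = -33)
U = 33274 (U = -131*(-254) = 33274)
T = 324 (T = (-2 - 16)² = (-18)² = 324)
518 + T*(B - U) = 518 + 324*(-33 - 1*33274) = 518 + 324*(-33 - 33274) = 518 + 324*(-33307) = 518 - 10791468 = -10790950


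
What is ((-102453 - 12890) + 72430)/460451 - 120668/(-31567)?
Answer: 54207066597/14535056717 ≈ 3.7294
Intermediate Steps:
((-102453 - 12890) + 72430)/460451 - 120668/(-31567) = (-115343 + 72430)*(1/460451) - 120668*(-1/31567) = -42913*1/460451 + 120668/31567 = -42913/460451 + 120668/31567 = 54207066597/14535056717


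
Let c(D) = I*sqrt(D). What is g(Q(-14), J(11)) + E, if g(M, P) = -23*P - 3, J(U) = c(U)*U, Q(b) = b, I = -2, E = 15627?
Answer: 15624 + 506*sqrt(11) ≈ 17302.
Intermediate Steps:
c(D) = -2*sqrt(D)
J(U) = -2*U**(3/2) (J(U) = (-2*sqrt(U))*U = -2*U**(3/2))
g(M, P) = -3 - 23*P
g(Q(-14), J(11)) + E = (-3 - (-46)*11**(3/2)) + 15627 = (-3 - (-46)*11*sqrt(11)) + 15627 = (-3 - (-506)*sqrt(11)) + 15627 = (-3 + 506*sqrt(11)) + 15627 = 15624 + 506*sqrt(11)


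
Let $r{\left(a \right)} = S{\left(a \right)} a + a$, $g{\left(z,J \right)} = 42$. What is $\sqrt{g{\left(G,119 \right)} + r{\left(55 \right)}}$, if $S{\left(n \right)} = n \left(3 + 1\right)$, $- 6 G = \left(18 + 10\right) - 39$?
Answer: $\sqrt{12197} \approx 110.44$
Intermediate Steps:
$G = \frac{11}{6}$ ($G = - \frac{\left(18 + 10\right) - 39}{6} = - \frac{28 - 39}{6} = \left(- \frac{1}{6}\right) \left(-11\right) = \frac{11}{6} \approx 1.8333$)
$S{\left(n \right)} = 4 n$ ($S{\left(n \right)} = n 4 = 4 n$)
$r{\left(a \right)} = a + 4 a^{2}$ ($r{\left(a \right)} = 4 a a + a = 4 a^{2} + a = a + 4 a^{2}$)
$\sqrt{g{\left(G,119 \right)} + r{\left(55 \right)}} = \sqrt{42 + 55 \left(1 + 4 \cdot 55\right)} = \sqrt{42 + 55 \left(1 + 220\right)} = \sqrt{42 + 55 \cdot 221} = \sqrt{42 + 12155} = \sqrt{12197}$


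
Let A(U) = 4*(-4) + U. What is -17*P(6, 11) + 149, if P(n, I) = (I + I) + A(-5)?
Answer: 132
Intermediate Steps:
A(U) = -16 + U
P(n, I) = -21 + 2*I (P(n, I) = (I + I) + (-16 - 5) = 2*I - 21 = -21 + 2*I)
-17*P(6, 11) + 149 = -17*(-21 + 2*11) + 149 = -17*(-21 + 22) + 149 = -17*1 + 149 = -17 + 149 = 132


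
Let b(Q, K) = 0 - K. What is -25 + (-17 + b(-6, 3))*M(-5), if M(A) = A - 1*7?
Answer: 215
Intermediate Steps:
b(Q, K) = -K
M(A) = -7 + A (M(A) = A - 7 = -7 + A)
-25 + (-17 + b(-6, 3))*M(-5) = -25 + (-17 - 1*3)*(-7 - 5) = -25 + (-17 - 3)*(-12) = -25 - 20*(-12) = -25 + 240 = 215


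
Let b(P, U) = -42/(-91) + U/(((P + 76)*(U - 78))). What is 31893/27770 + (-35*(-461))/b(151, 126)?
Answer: 10578367984517/310163130 ≈ 34106.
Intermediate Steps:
b(P, U) = 6/13 + U/((-78 + U)*(76 + P)) (b(P, U) = -42*(-1/91) + U/(((76 + P)*(-78 + U))) = 6/13 + U/(((-78 + U)*(76 + P))) = 6/13 + U*(1/((-78 + U)*(76 + P))) = 6/13 + U/((-78 + U)*(76 + P)))
31893/27770 + (-35*(-461))/b(151, 126) = 31893/27770 + (-35*(-461))/(((-35568 - 468*151 + 469*126 + 6*151*126)/(13*(-5928 - 78*151 + 76*126 + 151*126)))) = 31893*(1/27770) + 16135/(((-35568 - 70668 + 59094 + 114156)/(13*(-5928 - 11778 + 9576 + 19026)))) = 31893/27770 + 16135/(((1/13)*67014/10896)) = 31893/27770 + 16135/(((1/13)*(1/10896)*67014)) = 31893/27770 + 16135/(11169/23608) = 31893/27770 + 16135*(23608/11169) = 31893/27770 + 380915080/11169 = 10578367984517/310163130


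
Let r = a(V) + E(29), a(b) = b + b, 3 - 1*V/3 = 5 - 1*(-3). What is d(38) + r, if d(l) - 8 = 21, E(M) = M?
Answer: 28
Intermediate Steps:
V = -15 (V = 9 - 3*(5 - 1*(-3)) = 9 - 3*(5 + 3) = 9 - 3*8 = 9 - 24 = -15)
a(b) = 2*b
d(l) = 29 (d(l) = 8 + 21 = 29)
r = -1 (r = 2*(-15) + 29 = -30 + 29 = -1)
d(38) + r = 29 - 1 = 28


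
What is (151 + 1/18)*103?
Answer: 280057/18 ≈ 15559.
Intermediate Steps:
(151 + 1/18)*103 = (2719/18)*103 = 280057/18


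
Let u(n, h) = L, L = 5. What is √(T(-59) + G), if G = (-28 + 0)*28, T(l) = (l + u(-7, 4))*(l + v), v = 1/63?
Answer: 2*√29414/7 ≈ 49.001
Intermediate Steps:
v = 1/63 ≈ 0.015873
u(n, h) = 5
T(l) = (5 + l)*(1/63 + l) (T(l) = (l + 5)*(l + 1/63) = (5 + l)*(1/63 + l))
G = -784 (G = -28*28 = -784)
√(T(-59) + G) = √((5/63 + (-59)² + (316/63)*(-59)) - 784) = √((5/63 + 3481 - 18644/63) - 784) = √(22296/7 - 784) = √(16808/7) = 2*√29414/7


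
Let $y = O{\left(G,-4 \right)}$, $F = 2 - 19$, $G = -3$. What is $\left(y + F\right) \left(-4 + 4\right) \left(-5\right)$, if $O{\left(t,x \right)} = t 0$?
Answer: $0$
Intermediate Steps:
$F = -17$ ($F = 2 - 19 = -17$)
$O{\left(t,x \right)} = 0$
$y = 0$
$\left(y + F\right) \left(-4 + 4\right) \left(-5\right) = \left(0 - 17\right) \left(-4 + 4\right) \left(-5\right) = - 17 \cdot 0 \left(-5\right) = \left(-17\right) 0 = 0$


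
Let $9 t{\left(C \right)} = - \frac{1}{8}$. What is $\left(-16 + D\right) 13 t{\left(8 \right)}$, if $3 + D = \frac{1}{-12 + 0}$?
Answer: $\frac{2977}{864} \approx 3.4456$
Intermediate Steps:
$t{\left(C \right)} = - \frac{1}{72}$ ($t{\left(C \right)} = \frac{\left(-1\right) \frac{1}{8}}{9} = \frac{1}{9} \left(- \frac{1}{8}\right) = - \frac{1}{72}$)
$D = - \frac{37}{12}$ ($D = -3 + \frac{1}{-12 + 0} = -3 + \frac{1}{-12} = -3 - \frac{1}{12} = - \frac{37}{12} \approx -3.0833$)
$\left(-16 + D\right) 13 t{\left(8 \right)} = \left(-16 - \frac{37}{12}\right) 13 \left(- \frac{1}{72}\right) = \left(- \frac{229}{12}\right) 13 \left(- \frac{1}{72}\right) = \left(- \frac{2977}{12}\right) \left(- \frac{1}{72}\right) = \frac{2977}{864}$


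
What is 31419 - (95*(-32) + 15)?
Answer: 34444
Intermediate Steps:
31419 - (95*(-32) + 15) = 31419 - (-3040 + 15) = 31419 - 1*(-3025) = 31419 + 3025 = 34444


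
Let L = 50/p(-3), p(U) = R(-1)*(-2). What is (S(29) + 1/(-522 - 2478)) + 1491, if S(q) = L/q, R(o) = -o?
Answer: 129641971/87000 ≈ 1490.1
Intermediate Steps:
p(U) = -2 (p(U) = -1*(-1)*(-2) = 1*(-2) = -2)
L = -25 (L = 50/(-2) = 50*(-1/2) = -25)
S(q) = -25/q
(S(29) + 1/(-522 - 2478)) + 1491 = (-25/29 + 1/(-522 - 2478)) + 1491 = (-25*1/29 + 1/(-3000)) + 1491 = (-25/29 - 1/3000) + 1491 = -75029/87000 + 1491 = 129641971/87000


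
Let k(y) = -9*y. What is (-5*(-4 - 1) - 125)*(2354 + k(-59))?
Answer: -288500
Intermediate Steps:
(-5*(-4 - 1) - 125)*(2354 + k(-59)) = (-5*(-4 - 1) - 125)*(2354 - 9*(-59)) = (-5*(-5) - 125)*(2354 + 531) = (25 - 125)*2885 = -100*2885 = -288500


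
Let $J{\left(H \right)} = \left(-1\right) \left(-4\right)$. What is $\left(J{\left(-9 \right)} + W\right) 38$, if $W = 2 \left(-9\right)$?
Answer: $-532$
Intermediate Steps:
$J{\left(H \right)} = 4$
$W = -18$
$\left(J{\left(-9 \right)} + W\right) 38 = \left(4 - 18\right) 38 = \left(-14\right) 38 = -532$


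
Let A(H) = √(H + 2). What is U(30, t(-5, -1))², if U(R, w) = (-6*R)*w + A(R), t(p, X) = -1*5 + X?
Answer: 1166432 + 8640*√2 ≈ 1.1787e+6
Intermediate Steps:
A(H) = √(2 + H)
t(p, X) = -5 + X
U(R, w) = √(2 + R) - 6*R*w (U(R, w) = (-6*R)*w + √(2 + R) = -6*R*w + √(2 + R) = √(2 + R) - 6*R*w)
U(30, t(-5, -1))² = (√(2 + 30) - 6*30*(-5 - 1))² = (√32 - 6*30*(-6))² = (4*√2 + 1080)² = (1080 + 4*√2)²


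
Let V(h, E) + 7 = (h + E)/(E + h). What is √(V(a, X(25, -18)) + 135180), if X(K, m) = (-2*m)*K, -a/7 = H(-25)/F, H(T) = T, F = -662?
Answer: √135174 ≈ 367.66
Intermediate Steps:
a = -175/662 (a = -(-175)/(-662) = -(-175)*(-1)/662 = -7*25/662 = -175/662 ≈ -0.26435)
X(K, m) = -2*K*m
V(h, E) = -6 (V(h, E) = -7 + (h + E)/(E + h) = -7 + (E + h)/(E + h) = -7 + 1 = -6)
√(V(a, X(25, -18)) + 135180) = √(-6 + 135180) = √135174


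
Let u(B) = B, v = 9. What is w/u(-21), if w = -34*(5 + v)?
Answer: 68/3 ≈ 22.667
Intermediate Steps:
w = -476 (w = -34*(5 + 9) = -34*14 = -476)
w/u(-21) = -476/(-21) = -476*(-1/21) = 68/3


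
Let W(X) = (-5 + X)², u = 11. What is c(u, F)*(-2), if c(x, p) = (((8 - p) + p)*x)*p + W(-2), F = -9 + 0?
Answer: 1486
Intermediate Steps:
F = -9
c(x, p) = 49 + 8*p*x (c(x, p) = (((8 - p) + p)*x)*p + (-5 - 2)² = (8*x)*p + (-7)² = 8*p*x + 49 = 49 + 8*p*x)
c(u, F)*(-2) = (49 + 8*(-9)*11)*(-2) = (49 - 792)*(-2) = -743*(-2) = 1486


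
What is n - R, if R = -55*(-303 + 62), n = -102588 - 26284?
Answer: -142127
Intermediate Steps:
n = -128872
R = 13255 (R = -55*(-241) = 13255)
n - R = -128872 - 1*13255 = -128872 - 13255 = -142127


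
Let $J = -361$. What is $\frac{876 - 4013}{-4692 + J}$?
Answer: $\frac{3137}{5053} \approx 0.62082$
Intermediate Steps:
$\frac{876 - 4013}{-4692 + J} = \frac{876 - 4013}{-4692 - 361} = - \frac{3137}{-5053} = \left(-3137\right) \left(- \frac{1}{5053}\right) = \frac{3137}{5053}$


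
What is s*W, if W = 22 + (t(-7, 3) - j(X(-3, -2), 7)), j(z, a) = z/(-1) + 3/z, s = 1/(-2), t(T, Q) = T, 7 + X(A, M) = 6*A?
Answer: 247/50 ≈ 4.9400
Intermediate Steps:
X(A, M) = -7 + 6*A
s = -½ ≈ -0.50000
j(z, a) = -z + 3/z (j(z, a) = z*(-1) + 3/z = -z + 3/z)
W = -247/25 (W = 22 + (-7 - (-(-7 + 6*(-3)) + 3/(-7 + 6*(-3)))) = 22 + (-7 - (-(-7 - 18) + 3/(-7 - 18))) = 22 + (-7 - (-1*(-25) + 3/(-25))) = 22 + (-7 - (25 + 3*(-1/25))) = 22 + (-7 - (25 - 3/25)) = 22 + (-7 - 1*622/25) = 22 + (-7 - 622/25) = 22 - 797/25 = -247/25 ≈ -9.8800)
s*W = -½*(-247/25) = 247/50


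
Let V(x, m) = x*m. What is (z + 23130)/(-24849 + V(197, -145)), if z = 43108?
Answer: -33119/26707 ≈ -1.2401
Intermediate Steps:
V(x, m) = m*x
(z + 23130)/(-24849 + V(197, -145)) = (43108 + 23130)/(-24849 - 145*197) = 66238/(-24849 - 28565) = 66238/(-53414) = 66238*(-1/53414) = -33119/26707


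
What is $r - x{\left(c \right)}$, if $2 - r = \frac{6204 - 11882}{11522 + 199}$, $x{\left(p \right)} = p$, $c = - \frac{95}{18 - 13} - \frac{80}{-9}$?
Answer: $\frac{442897}{35163} \approx 12.596$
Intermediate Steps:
$c = - \frac{91}{9}$ ($c = - \frac{95}{5} - - \frac{80}{9} = \left(-95\right) \frac{1}{5} + \frac{80}{9} = -19 + \frac{80}{9} = - \frac{91}{9} \approx -10.111$)
$r = \frac{29120}{11721}$ ($r = 2 - \frac{6204 - 11882}{11522 + 199} = 2 - - \frac{5678}{11721} = 2 + \frac{5678}{11721} = \frac{29120}{11721} \approx 2.4844$)
$r - x{\left(c \right)} = \frac{29120}{11721} - - \frac{91}{9} = \frac{29120}{11721} + \frac{91}{9} = \frac{442897}{35163}$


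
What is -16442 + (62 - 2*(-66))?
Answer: -16248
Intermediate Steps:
-16442 + (62 - 2*(-66)) = -16442 + (62 + 132) = -16442 + 194 = -16248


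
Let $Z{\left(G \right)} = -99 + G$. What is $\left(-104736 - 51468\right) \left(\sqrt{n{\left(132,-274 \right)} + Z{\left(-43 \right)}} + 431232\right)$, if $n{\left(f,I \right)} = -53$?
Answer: $-67360163328 - 156204 i \sqrt{195} \approx -6.736 \cdot 10^{10} - 2.1813 \cdot 10^{6} i$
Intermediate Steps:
$\left(-104736 - 51468\right) \left(\sqrt{n{\left(132,-274 \right)} + Z{\left(-43 \right)}} + 431232\right) = \left(-104736 - 51468\right) \left(\sqrt{-53 - 142} + 431232\right) = - 156204 \left(\sqrt{-53 - 142} + 431232\right) = - 156204 \left(\sqrt{-195} + 431232\right) = - 156204 \left(i \sqrt{195} + 431232\right) = - 156204 \left(431232 + i \sqrt{195}\right) = -67360163328 - 156204 i \sqrt{195}$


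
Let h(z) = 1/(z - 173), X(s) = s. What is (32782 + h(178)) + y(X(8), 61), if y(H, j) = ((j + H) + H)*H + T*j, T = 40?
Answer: 179191/5 ≈ 35838.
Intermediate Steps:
h(z) = 1/(-173 + z)
y(H, j) = 40*j + H*(j + 2*H) (y(H, j) = ((j + H) + H)*H + 40*j = ((H + j) + H)*H + 40*j = (j + 2*H)*H + 40*j = H*(j + 2*H) + 40*j = 40*j + H*(j + 2*H))
(32782 + h(178)) + y(X(8), 61) = (32782 + 1/(-173 + 178)) + (2*8**2 + 40*61 + 8*61) = (32782 + 1/5) + (2*64 + 2440 + 488) = (32782 + 1/5) + (128 + 2440 + 488) = 163911/5 + 3056 = 179191/5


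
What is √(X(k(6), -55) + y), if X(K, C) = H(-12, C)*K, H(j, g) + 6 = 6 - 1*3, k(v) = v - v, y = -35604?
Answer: 6*I*√989 ≈ 188.69*I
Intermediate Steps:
k(v) = 0
H(j, g) = -3 (H(j, g) = -6 + (6 - 1*3) = -6 + (6 - 3) = -6 + 3 = -3)
X(K, C) = -3*K
√(X(k(6), -55) + y) = √(-3*0 - 35604) = √(0 - 35604) = √(-35604) = 6*I*√989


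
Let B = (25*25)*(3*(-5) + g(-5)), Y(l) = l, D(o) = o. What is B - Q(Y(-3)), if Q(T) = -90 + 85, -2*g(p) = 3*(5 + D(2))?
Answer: -31865/2 ≈ -15933.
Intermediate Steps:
g(p) = -21/2 (g(p) = -3*(5 + 2)/2 = -3*7/2 = -½*21 = -21/2)
Q(T) = -5
B = -31875/2 (B = (25*25)*(3*(-5) - 21/2) = 625*(-15 - 21/2) = 625*(-51/2) = -31875/2 ≈ -15938.)
B - Q(Y(-3)) = -31875/2 - 1*(-5) = -31875/2 + 5 = -31865/2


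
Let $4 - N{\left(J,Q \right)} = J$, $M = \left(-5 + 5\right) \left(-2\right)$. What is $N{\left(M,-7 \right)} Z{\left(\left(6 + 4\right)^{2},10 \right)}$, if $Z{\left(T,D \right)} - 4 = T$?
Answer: $416$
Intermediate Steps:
$M = 0$ ($M = 0 \left(-2\right) = 0$)
$Z{\left(T,D \right)} = 4 + T$
$N{\left(J,Q \right)} = 4 - J$
$N{\left(M,-7 \right)} Z{\left(\left(6 + 4\right)^{2},10 \right)} = \left(4 - 0\right) \left(4 + \left(6 + 4\right)^{2}\right) = \left(4 + 0\right) \left(4 + 10^{2}\right) = 4 \left(4 + 100\right) = 4 \cdot 104 = 416$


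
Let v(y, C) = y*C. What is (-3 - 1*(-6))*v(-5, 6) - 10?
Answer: -100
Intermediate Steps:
v(y, C) = C*y
(-3 - 1*(-6))*v(-5, 6) - 10 = (-3 - 1*(-6))*(6*(-5)) - 10 = (-3 + 6)*(-30) - 10 = 3*(-30) - 10 = -90 - 10 = -100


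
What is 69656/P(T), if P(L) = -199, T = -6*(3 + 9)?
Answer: -69656/199 ≈ -350.03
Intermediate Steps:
T = -72 (T = -6*12 = -72)
69656/P(T) = 69656/(-199) = 69656*(-1/199) = -69656/199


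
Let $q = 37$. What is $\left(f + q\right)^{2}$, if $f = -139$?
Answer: $10404$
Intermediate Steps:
$\left(f + q\right)^{2} = \left(-139 + 37\right)^{2} = \left(-102\right)^{2} = 10404$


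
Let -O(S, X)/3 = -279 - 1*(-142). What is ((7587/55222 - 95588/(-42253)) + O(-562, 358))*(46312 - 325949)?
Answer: -269733221445079901/2333295166 ≈ -1.1560e+8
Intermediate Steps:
O(S, X) = 411 (O(S, X) = -3*(-279 - 1*(-142)) = -3*(-279 + 142) = -3*(-137) = 411)
((7587/55222 - 95588/(-42253)) + O(-562, 358))*(46312 - 325949) = ((7587/55222 - 95588/(-42253)) + 411)*(46312 - 325949) = ((7587*(1/55222) - 95588*(-1/42253)) + 411)*(-279637) = ((7587/55222 + 95588/42253) + 411)*(-279637) = (5599134047/2333295166 + 411)*(-279637) = (964583447273/2333295166)*(-279637) = -269733221445079901/2333295166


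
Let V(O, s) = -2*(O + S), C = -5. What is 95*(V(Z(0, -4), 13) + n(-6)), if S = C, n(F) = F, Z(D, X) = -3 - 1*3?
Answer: 1520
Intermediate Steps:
Z(D, X) = -6 (Z(D, X) = -3 - 3 = -6)
S = -5
V(O, s) = 10 - 2*O (V(O, s) = -2*(O - 5) = -2*(-5 + O) = 10 - 2*O)
95*(V(Z(0, -4), 13) + n(-6)) = 95*((10 - 2*(-6)) - 6) = 95*((10 + 12) - 6) = 95*(22 - 6) = 95*16 = 1520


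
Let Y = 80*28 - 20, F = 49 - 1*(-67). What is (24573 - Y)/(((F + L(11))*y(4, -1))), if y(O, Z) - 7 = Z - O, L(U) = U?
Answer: 22353/254 ≈ 88.004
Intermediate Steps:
F = 116 (F = 49 + 67 = 116)
y(O, Z) = 7 + Z - O (y(O, Z) = 7 + (Z - O) = 7 + Z - O)
Y = 2220 (Y = 2240 - 20 = 2220)
(24573 - Y)/(((F + L(11))*y(4, -1))) = (24573 - 1*2220)/(((116 + 11)*(7 - 1 - 1*4))) = (24573 - 2220)/((127*(7 - 1 - 4))) = 22353/((127*2)) = 22353/254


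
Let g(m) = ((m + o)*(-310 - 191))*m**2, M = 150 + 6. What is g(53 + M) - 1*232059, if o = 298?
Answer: -11095511826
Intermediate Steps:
M = 156
g(m) = m**2*(-149298 - 501*m) (g(m) = ((m + 298)*(-310 - 191))*m**2 = ((298 + m)*(-501))*m**2 = (-149298 - 501*m)*m**2 = m**2*(-149298 - 501*m))
g(53 + M) - 1*232059 = 501*(53 + 156)**2*(-298 - (53 + 156)) - 1*232059 = 501*209**2*(-298 - 1*209) - 232059 = 501*43681*(-298 - 209) - 232059 = 501*43681*(-507) - 232059 = -11095279767 - 232059 = -11095511826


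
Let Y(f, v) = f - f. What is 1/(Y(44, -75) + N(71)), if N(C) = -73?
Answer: -1/73 ≈ -0.013699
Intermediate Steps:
Y(f, v) = 0
1/(Y(44, -75) + N(71)) = 1/(0 - 73) = 1/(-73) = -1/73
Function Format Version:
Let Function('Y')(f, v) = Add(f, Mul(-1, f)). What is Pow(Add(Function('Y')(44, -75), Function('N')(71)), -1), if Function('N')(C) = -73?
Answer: Rational(-1, 73) ≈ -0.013699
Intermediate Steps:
Function('Y')(f, v) = 0
Pow(Add(Function('Y')(44, -75), Function('N')(71)), -1) = Pow(Add(0, -73), -1) = Pow(-73, -1) = Rational(-1, 73)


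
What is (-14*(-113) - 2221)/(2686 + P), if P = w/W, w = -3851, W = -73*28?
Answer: -435372/1831345 ≈ -0.23773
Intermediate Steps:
W = -2044
P = 3851/2044 (P = -3851/(-2044) = -3851*(-1/2044) = 3851/2044 ≈ 1.8841)
(-14*(-113) - 2221)/(2686 + P) = (-14*(-113) - 2221)/(2686 + 3851/2044) = (1582 - 2221)/(5494035/2044) = -639*2044/5494035 = -435372/1831345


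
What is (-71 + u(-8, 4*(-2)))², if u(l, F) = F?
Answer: 6241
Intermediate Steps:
(-71 + u(-8, 4*(-2)))² = (-71 + 4*(-2))² = (-71 - 8)² = (-79)² = 6241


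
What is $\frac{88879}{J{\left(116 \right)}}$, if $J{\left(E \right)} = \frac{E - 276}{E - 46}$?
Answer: $- \frac{622153}{16} \approx -38885.0$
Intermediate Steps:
$J{\left(E \right)} = \frac{-276 + E}{-46 + E}$
$\frac{88879}{J{\left(116 \right)}} = \frac{88879}{\frac{1}{-46 + 116} \left(-276 + 116\right)} = \frac{88879}{\frac{1}{70} \left(-160\right)} = \frac{88879}{- \frac{16}{7}} = 88879 \left(- \frac{7}{16}\right) = - \frac{622153}{16}$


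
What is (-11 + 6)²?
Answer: 25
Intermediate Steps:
(-11 + 6)² = (-5)² = 25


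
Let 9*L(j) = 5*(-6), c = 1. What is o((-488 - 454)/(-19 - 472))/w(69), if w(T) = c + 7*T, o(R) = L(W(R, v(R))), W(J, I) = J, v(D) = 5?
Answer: -5/726 ≈ -0.0068870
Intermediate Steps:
L(j) = -10/3 (L(j) = (5*(-6))/9 = (⅑)*(-30) = -10/3)
o(R) = -10/3
w(T) = 1 + 7*T
o((-488 - 454)/(-19 - 472))/w(69) = -10/(3*(1 + 7*69)) = -10/(3*(1 + 483)) = -10/3/484 = -10/3*1/484 = -5/726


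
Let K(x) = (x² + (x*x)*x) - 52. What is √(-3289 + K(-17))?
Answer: 3*I*√885 ≈ 89.247*I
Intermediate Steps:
K(x) = -52 + x² + x³ (K(x) = (x² + x²*x) - 52 = (x² + x³) - 52 = -52 + x² + x³)
√(-3289 + K(-17)) = √(-3289 + (-52 + (-17)² + (-17)³)) = √(-3289 + (-52 + 289 - 4913)) = √(-3289 - 4676) = √(-7965) = 3*I*√885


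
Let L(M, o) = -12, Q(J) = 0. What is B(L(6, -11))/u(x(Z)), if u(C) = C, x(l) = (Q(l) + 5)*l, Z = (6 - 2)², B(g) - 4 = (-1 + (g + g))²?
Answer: 629/80 ≈ 7.8625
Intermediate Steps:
B(g) = 4 + (-1 + 2*g)² (B(g) = 4 + (-1 + (g + g))² = 4 + (-1 + 2*g)²)
Z = 16 (Z = 4² = 16)
x(l) = 5*l (x(l) = (0 + 5)*l = 5*l)
B(L(6, -11))/u(x(Z)) = (4 + (-1 + 2*(-12))²)/((5*16)) = (4 + (-1 - 24)²)/80 = (4 + (-25)²)*(1/80) = (4 + 625)*(1/80) = 629*(1/80) = 629/80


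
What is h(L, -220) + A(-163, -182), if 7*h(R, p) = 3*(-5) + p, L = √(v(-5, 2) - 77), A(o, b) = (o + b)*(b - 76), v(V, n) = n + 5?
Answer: 622835/7 ≈ 88976.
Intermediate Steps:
v(V, n) = 5 + n
A(o, b) = (-76 + b)*(b + o) (A(o, b) = (b + o)*(-76 + b) = (-76 + b)*(b + o))
L = I*√70 (L = √((5 + 2) - 77) = √(7 - 77) = √(-70) = I*√70 ≈ 8.3666*I)
h(R, p) = -15/7 + p/7 (h(R, p) = (3*(-5) + p)/7 = (-15 + p)/7 = -15/7 + p/7)
h(L, -220) + A(-163, -182) = (-15/7 + (⅐)*(-220)) + ((-182)² - 76*(-182) - 76*(-163) - 182*(-163)) = (-15/7 - 220/7) + (33124 + 13832 + 12388 + 29666) = -235/7 + 89010 = 622835/7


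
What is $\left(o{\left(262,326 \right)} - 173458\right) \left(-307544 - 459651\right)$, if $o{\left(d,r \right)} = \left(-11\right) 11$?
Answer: $133168940905$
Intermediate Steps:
$o{\left(d,r \right)} = -121$
$\left(o{\left(262,326 \right)} - 173458\right) \left(-307544 - 459651\right) = \left(-121 - 173458\right) \left(-307544 - 459651\right) = \left(-173579\right) \left(-767195\right) = 133168940905$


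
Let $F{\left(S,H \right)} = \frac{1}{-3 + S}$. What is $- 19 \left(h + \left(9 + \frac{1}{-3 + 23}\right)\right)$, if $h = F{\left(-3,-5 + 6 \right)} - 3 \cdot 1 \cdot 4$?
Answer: $\frac{3553}{60} \approx 59.217$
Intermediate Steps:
$h = - \frac{73}{6}$ ($h = \frac{1}{-3 - 3} - 3 \cdot 1 \cdot 4 = \frac{1}{-6} - 3 \cdot 4 = - \frac{1}{6} - 12 = - \frac{73}{6} \approx -12.167$)
$- 19 \left(h + \left(9 + \frac{1}{-3 + 23}\right)\right) = - 19 \left(- \frac{73}{6} + \left(9 + \frac{1}{-3 + 23}\right)\right) = - 19 \left(- \frac{73}{6} + \left(9 + \frac{1}{20}\right)\right) = - 19 \left(- \frac{73}{6} + \frac{181}{20}\right) = \left(-19\right) \left(- \frac{187}{60}\right) = \frac{3553}{60}$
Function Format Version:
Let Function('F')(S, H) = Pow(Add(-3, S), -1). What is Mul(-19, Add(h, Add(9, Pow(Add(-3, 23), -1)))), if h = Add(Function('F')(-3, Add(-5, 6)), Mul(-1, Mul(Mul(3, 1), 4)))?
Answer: Rational(3553, 60) ≈ 59.217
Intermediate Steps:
h = Rational(-73, 6) (h = Add(Pow(Add(-3, -3), -1), Mul(-1, Mul(Mul(3, 1), 4))) = Add(Pow(-6, -1), Mul(-1, Mul(3, 4))) = Add(Rational(-1, 6), Mul(-1, 12)) = Add(Rational(-1, 6), -12) = Rational(-73, 6) ≈ -12.167)
Mul(-19, Add(h, Add(9, Pow(Add(-3, 23), -1)))) = Mul(-19, Add(Rational(-73, 6), Add(9, Pow(Add(-3, 23), -1)))) = Mul(-19, Add(Rational(-73, 6), Add(9, Pow(20, -1)))) = Mul(-19, Add(Rational(-73, 6), Add(9, Rational(1, 20)))) = Mul(-19, Add(Rational(-73, 6), Rational(181, 20))) = Mul(-19, Rational(-187, 60)) = Rational(3553, 60)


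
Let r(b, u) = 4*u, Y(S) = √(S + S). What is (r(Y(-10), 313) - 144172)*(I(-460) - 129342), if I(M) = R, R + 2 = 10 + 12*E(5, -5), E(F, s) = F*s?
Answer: 18527291280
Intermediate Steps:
Y(S) = √2*√S (Y(S) = √(2*S) = √2*√S)
R = -292 (R = -2 + (10 + 12*(5*(-5))) = -2 + (10 + 12*(-25)) = -2 + (10 - 300) = -2 - 290 = -292)
I(M) = -292
(r(Y(-10), 313) - 144172)*(I(-460) - 129342) = (4*313 - 144172)*(-292 - 129342) = (1252 - 144172)*(-129634) = -142920*(-129634) = 18527291280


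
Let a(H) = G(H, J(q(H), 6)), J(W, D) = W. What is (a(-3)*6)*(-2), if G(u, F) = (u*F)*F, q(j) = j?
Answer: 324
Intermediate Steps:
G(u, F) = u*F² (G(u, F) = (F*u)*F = u*F²)
a(H) = H³ (a(H) = H*H² = H³)
(a(-3)*6)*(-2) = ((-3)³*6)*(-2) = -27*6*(-2) = -162*(-2) = 324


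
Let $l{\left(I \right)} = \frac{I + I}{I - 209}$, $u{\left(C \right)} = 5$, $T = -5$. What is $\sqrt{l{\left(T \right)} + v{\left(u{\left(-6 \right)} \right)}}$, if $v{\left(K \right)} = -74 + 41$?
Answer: $\frac{i \sqrt{377282}}{107} \approx 5.7405 i$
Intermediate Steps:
$v{\left(K \right)} = -33$
$l{\left(I \right)} = \frac{2 I}{-209 + I}$
$\sqrt{l{\left(T \right)} + v{\left(u{\left(-6 \right)} \right)}} = \sqrt{2 \left(-5\right) \frac{1}{-209 - 5} - 33} = \sqrt{2 \left(-5\right) \frac{1}{-214} - 33} = \sqrt{2 \left(-5\right) \left(- \frac{1}{214}\right) - 33} = \sqrt{\frac{5}{107} - 33} = \sqrt{- \frac{3526}{107}} = \frac{i \sqrt{377282}}{107}$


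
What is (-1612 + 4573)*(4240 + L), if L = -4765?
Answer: -1554525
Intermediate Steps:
(-1612 + 4573)*(4240 + L) = (-1612 + 4573)*(4240 - 4765) = 2961*(-525) = -1554525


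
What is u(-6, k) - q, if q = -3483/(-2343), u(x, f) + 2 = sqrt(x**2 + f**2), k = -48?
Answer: -2723/781 + 6*sqrt(65) ≈ 44.887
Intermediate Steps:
u(x, f) = -2 + sqrt(f**2 + x**2) (u(x, f) = -2 + sqrt(x**2 + f**2) = -2 + sqrt(f**2 + x**2))
q = 1161/781 (q = -3483*(-1/2343) = 1161/781 ≈ 1.4866)
u(-6, k) - q = (-2 + sqrt((-48)**2 + (-6)**2)) - 1*1161/781 = (-2 + sqrt(2304 + 36)) - 1161/781 = (-2 + sqrt(2340)) - 1161/781 = (-2 + 6*sqrt(65)) - 1161/781 = -2723/781 + 6*sqrt(65)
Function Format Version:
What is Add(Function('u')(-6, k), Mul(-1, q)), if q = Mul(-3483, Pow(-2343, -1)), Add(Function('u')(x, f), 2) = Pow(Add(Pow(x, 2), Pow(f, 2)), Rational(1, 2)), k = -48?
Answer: Add(Rational(-2723, 781), Mul(6, Pow(65, Rational(1, 2)))) ≈ 44.887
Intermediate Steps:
Function('u')(x, f) = Add(-2, Pow(Add(Pow(f, 2), Pow(x, 2)), Rational(1, 2))) (Function('u')(x, f) = Add(-2, Pow(Add(Pow(x, 2), Pow(f, 2)), Rational(1, 2))) = Add(-2, Pow(Add(Pow(f, 2), Pow(x, 2)), Rational(1, 2))))
q = Rational(1161, 781) (q = Mul(-3483, Rational(-1, 2343)) = Rational(1161, 781) ≈ 1.4866)
Add(Function('u')(-6, k), Mul(-1, q)) = Add(Add(-2, Pow(Add(Pow(-48, 2), Pow(-6, 2)), Rational(1, 2))), Mul(-1, Rational(1161, 781))) = Add(Add(-2, Pow(Add(2304, 36), Rational(1, 2))), Rational(-1161, 781)) = Add(Add(-2, Pow(2340, Rational(1, 2))), Rational(-1161, 781)) = Add(Add(-2, Mul(6, Pow(65, Rational(1, 2)))), Rational(-1161, 781)) = Add(Rational(-2723, 781), Mul(6, Pow(65, Rational(1, 2))))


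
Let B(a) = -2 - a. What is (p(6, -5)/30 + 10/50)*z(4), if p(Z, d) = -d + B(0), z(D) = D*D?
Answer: 24/5 ≈ 4.8000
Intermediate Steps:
z(D) = D**2
p(Z, d) = -2 - d (p(Z, d) = -d + (-2 - 1*0) = -d + (-2 + 0) = -d - 2 = -2 - d)
(p(6, -5)/30 + 10/50)*z(4) = ((-2 - 1*(-5))/30 + 10/50)*4**2 = ((-2 + 5)*(1/30) + 10*(1/50))*16 = (3*(1/30) + 1/5)*16 = (1/10 + 1/5)*16 = (3/10)*16 = 24/5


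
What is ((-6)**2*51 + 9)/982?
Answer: 1845/982 ≈ 1.8788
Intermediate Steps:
((-6)**2*51 + 9)/982 = (36*51 + 9)*(1/982) = (1836 + 9)*(1/982) = 1845*(1/982) = 1845/982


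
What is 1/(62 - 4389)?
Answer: -1/4327 ≈ -0.00023111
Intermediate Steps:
1/(62 - 4389) = 1/(-4327) = -1/4327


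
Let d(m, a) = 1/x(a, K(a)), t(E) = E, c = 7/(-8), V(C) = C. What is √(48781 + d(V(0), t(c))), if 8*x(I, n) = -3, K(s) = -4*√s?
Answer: √439005/3 ≈ 220.86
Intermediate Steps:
c = -7/8 (c = 7*(-⅛) = -7/8 ≈ -0.87500)
x(I, n) = -3/8 (x(I, n) = (⅛)*(-3) = -3/8)
d(m, a) = -8/3 (d(m, a) = 1/(-3/8) = -8/3)
√(48781 + d(V(0), t(c))) = √(48781 - 8/3) = √(146335/3) = √439005/3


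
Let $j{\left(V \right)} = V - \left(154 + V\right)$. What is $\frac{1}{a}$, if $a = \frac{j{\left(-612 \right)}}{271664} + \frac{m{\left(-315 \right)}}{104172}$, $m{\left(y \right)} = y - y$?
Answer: $- \frac{135832}{77} \approx -1764.1$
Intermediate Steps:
$m{\left(y \right)} = 0$
$j{\left(V \right)} = -154$
$a = - \frac{77}{135832}$ ($a = - \frac{154}{271664} + \frac{0}{104172} = \left(-154\right) \frac{1}{271664} + 0 \cdot \frac{1}{104172} = - \frac{77}{135832} + 0 = - \frac{77}{135832} \approx -0.00056688$)
$\frac{1}{a} = \frac{1}{- \frac{77}{135832}} = - \frac{135832}{77}$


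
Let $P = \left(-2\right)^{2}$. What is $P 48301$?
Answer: $193204$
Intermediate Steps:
$P = 4$
$P 48301 = 4 \cdot 48301 = 193204$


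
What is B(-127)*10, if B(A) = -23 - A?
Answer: 1040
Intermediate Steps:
B(-127)*10 = (-23 - 1*(-127))*10 = (-23 + 127)*10 = 104*10 = 1040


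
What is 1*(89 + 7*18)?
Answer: 215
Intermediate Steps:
1*(89 + 7*18) = 1*(89 + 126) = 1*215 = 215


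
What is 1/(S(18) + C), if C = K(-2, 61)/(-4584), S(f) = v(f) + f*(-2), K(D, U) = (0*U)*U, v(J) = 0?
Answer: -1/36 ≈ -0.027778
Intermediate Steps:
K(D, U) = 0 (K(D, U) = 0*U = 0)
S(f) = -2*f (S(f) = 0 + f*(-2) = 0 - 2*f = -2*f)
C = 0 (C = 0/(-4584) = 0*(-1/4584) = 0)
1/(S(18) + C) = 1/(-2*18 + 0) = 1/(-36 + 0) = 1/(-36) = -1/36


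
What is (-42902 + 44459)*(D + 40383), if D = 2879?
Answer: 67358934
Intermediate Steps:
(-42902 + 44459)*(D + 40383) = (-42902 + 44459)*(2879 + 40383) = 1557*43262 = 67358934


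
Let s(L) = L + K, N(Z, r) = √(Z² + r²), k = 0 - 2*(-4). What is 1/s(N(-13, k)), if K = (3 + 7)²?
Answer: 100/9767 - √233/9767 ≈ 0.0086757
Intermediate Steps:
K = 100 (K = 10² = 100)
k = 8 (k = 0 + 8 = 8)
s(L) = 100 + L (s(L) = L + 100 = 100 + L)
1/s(N(-13, k)) = 1/(100 + √((-13)² + 8²)) = 1/(100 + √(169 + 64)) = 1/(100 + √233)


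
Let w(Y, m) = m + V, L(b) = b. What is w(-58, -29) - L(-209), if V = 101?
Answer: 281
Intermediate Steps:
w(Y, m) = 101 + m (w(Y, m) = m + 101 = 101 + m)
w(-58, -29) - L(-209) = (101 - 29) - 1*(-209) = 72 + 209 = 281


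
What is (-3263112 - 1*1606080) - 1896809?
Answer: -6766001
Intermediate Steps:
(-3263112 - 1*1606080) - 1896809 = (-3263112 - 1606080) - 1896809 = -4869192 - 1896809 = -6766001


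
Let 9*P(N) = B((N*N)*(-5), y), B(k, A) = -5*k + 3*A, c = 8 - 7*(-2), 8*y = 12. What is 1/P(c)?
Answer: 18/24209 ≈ 0.00074353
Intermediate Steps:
y = 3/2 (y = (1/8)*12 = 3/2 ≈ 1.5000)
c = 22 (c = 8 + 14 = 22)
P(N) = 1/2 + 25*N**2/9 (P(N) = (-5*N*N*(-5) + 3*(3/2))/9 = (-5*N**2*(-5) + 9/2)/9 = (-(-25)*N**2 + 9/2)/9 = (25*N**2 + 9/2)/9 = (9/2 + 25*N**2)/9 = 1/2 + 25*N**2/9)
1/P(c) = 1/(1/2 + (25/9)*22**2) = 1/(1/2 + (25/9)*484) = 1/(1/2 + 12100/9) = 1/(24209/18) = 18/24209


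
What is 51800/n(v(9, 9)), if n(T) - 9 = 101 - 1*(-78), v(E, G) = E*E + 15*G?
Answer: 12950/47 ≈ 275.53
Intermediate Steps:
v(E, G) = E**2 + 15*G
n(T) = 188 (n(T) = 9 + (101 - 1*(-78)) = 9 + (101 + 78) = 9 + 179 = 188)
51800/n(v(9, 9)) = 51800/188 = 51800*(1/188) = 12950/47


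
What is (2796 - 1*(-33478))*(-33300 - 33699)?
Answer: -2430321726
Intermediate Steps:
(2796 - 1*(-33478))*(-33300 - 33699) = (2796 + 33478)*(-66999) = 36274*(-66999) = -2430321726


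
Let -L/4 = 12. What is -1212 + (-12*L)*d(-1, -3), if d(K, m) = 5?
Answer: 1668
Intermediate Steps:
L = -48 (L = -4*12 = -48)
-1212 + (-12*L)*d(-1, -3) = -1212 - 12*(-48)*5 = -1212 + 576*5 = -1212 + 2880 = 1668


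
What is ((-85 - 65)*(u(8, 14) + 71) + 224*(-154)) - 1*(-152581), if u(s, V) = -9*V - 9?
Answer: 127685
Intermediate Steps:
u(s, V) = -9 - 9*V
((-85 - 65)*(u(8, 14) + 71) + 224*(-154)) - 1*(-152581) = ((-85 - 65)*((-9 - 9*14) + 71) + 224*(-154)) - 1*(-152581) = (-150*((-9 - 126) + 71) - 34496) + 152581 = (-150*(-135 + 71) - 34496) + 152581 = (-150*(-64) - 34496) + 152581 = (9600 - 34496) + 152581 = -24896 + 152581 = 127685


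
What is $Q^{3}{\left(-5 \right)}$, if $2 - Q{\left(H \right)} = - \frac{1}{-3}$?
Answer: $\frac{125}{27} \approx 4.6296$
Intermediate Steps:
$Q{\left(H \right)} = \frac{5}{3}$ ($Q{\left(H \right)} = 2 - - \frac{1}{-3} = 2 - \left(-1\right) \left(- \frac{1}{3}\right) = 2 - \frac{1}{3} = \frac{5}{3}$)
$Q^{3}{\left(-5 \right)} = \left(\frac{5}{3}\right)^{3} = \frac{125}{27}$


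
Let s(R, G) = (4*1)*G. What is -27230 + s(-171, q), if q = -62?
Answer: -27478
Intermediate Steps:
s(R, G) = 4*G
-27230 + s(-171, q) = -27230 + 4*(-62) = -27230 - 248 = -27478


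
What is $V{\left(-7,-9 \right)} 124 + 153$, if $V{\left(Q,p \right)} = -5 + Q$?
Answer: $-1335$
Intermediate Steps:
$V{\left(-7,-9 \right)} 124 + 153 = \left(-5 - 7\right) 124 + 153 = \left(-12\right) 124 + 153 = -1488 + 153 = -1335$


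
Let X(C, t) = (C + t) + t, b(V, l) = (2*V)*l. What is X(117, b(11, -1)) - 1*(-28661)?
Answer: 28734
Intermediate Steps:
b(V, l) = 2*V*l
X(C, t) = C + 2*t
X(117, b(11, -1)) - 1*(-28661) = (117 + 2*(2*11*(-1))) - 1*(-28661) = (117 + 2*(-22)) + 28661 = (117 - 44) + 28661 = 73 + 28661 = 28734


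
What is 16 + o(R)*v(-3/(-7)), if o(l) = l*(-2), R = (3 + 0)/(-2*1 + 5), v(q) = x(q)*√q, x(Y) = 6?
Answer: 16 - 12*√21/7 ≈ 8.1441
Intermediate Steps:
v(q) = 6*√q
R = 1 (R = 3/(-2 + 5) = 3/3 = 3*(⅓) = 1)
o(l) = -2*l
16 + o(R)*v(-3/(-7)) = 16 + (-2*1)*(6*√(-3/(-7))) = 16 - 12*√(-3*(-⅐)) = 16 - 12*√(3/7) = 16 - 12*√21/7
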